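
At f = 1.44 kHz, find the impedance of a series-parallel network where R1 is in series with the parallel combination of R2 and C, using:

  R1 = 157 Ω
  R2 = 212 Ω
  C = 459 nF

Step 1 — Angular frequency: ω = 2π·f = 2π·1440 = 9048 rad/s.
Step 2 — Component impedances:
  R1: Z = R = 157 Ω
  R2: Z = R = 212 Ω
  C: Z = 1/(jωC) = -j/(ω·C) = 0 - j240.8 Ω
Step 3 — Parallel branch: R2 || C = 1/(1/R2 + 1/C) = 119.4 - j105.1 Ω.
Step 4 — Series with R1: Z_total = R1 + (R2 || C) = 276.4 - j105.1 Ω = 295.7∠-20.8° Ω.

Z = 276.4 - j105.1 Ω = 295.7∠-20.8° Ω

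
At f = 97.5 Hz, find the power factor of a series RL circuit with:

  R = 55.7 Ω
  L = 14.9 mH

Step 1 — Angular frequency: ω = 2π·f = 2π·97.5 = 612.6 rad/s.
Step 2 — Component impedances:
  R: Z = R = 55.7 Ω
  L: Z = jωL = j·612.6·0.0149 = 0 + j9.128 Ω
Step 3 — Series combination: Z_total = R + L = 55.7 + j9.128 Ω = 56.44∠9.3° Ω.
Step 4 — Power factor: PF = cos(φ) = Re(Z)/|Z| = 55.7/56.443 = 0.9868.
Step 5 — Type: Im(Z) = 9.128 ⇒ lagging (phase φ = 9.3°).

PF = 0.9868 (lagging, φ = 9.3°)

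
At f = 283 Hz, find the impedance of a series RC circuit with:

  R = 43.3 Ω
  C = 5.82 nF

Step 1 — Angular frequency: ω = 2π·f = 2π·283 = 1778 rad/s.
Step 2 — Component impedances:
  R: Z = R = 43.3 Ω
  C: Z = 1/(jωC) = -j/(ω·C) = 0 - j9.663e+04 Ω
Step 3 — Series combination: Z_total = R + C = 43.3 - j9.663e+04 Ω = 9.663e+04∠-90.0° Ω.

Z = 43.3 - j9.663e+04 Ω = 9.663e+04∠-90.0° Ω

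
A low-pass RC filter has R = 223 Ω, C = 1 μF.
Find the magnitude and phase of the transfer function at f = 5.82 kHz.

Step 1 — Angular frequency: ω = 2π·5820 = 3.657e+04 rad/s.
Step 2 — Transfer function: H(jω) = 1/(1 + jωRC).
Step 3 — Denominator: 1 + jωRC = 1 + j·3.657e+04·223·1e-06 = 1 + j8.155.
Step 4 — H = 0.01482 - j0.1208.
Step 5 — Magnitude: |H| = 0.1217 (-18.3 dB); phase: φ = -83.0°.

|H| = 0.1217 (-18.3 dB), φ = -83.0°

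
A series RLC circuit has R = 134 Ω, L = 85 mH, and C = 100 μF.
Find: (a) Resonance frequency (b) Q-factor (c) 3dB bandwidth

Step 1 — Resonance condition Im(Z)=0 gives ω₀ = 1/√(LC).
Step 2 — ω₀ = 1/√(0.085·0.0001) = 343 rad/s.
Step 3 — f₀ = ω₀/(2π) = 54.59 Hz.
Step 4 — Series Q: Q = ω₀L/R = 343·0.085/134 = 0.2176.
Step 5 — 3dB bandwidth: Δω = ω₀/Q = 1576 rad/s; BW = Δω/(2π) = 250.9 Hz.

(a) f₀ = 54.59 Hz  (b) Q = 0.2176  (c) BW = 250.9 Hz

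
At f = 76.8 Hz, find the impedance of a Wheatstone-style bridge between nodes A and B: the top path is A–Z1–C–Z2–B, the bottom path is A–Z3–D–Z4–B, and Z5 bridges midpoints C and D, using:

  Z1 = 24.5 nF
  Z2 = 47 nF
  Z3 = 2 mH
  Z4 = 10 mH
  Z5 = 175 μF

Step 1 — Angular frequency: ω = 2π·f = 2π·76.8 = 482.5 rad/s.
Step 2 — Component impedances:
  Z1: Z = 1/(jωC) = -j/(ω·C) = 0 - j8.458e+04 Ω
  Z2: Z = 1/(jωC) = -j/(ω·C) = 0 - j4.409e+04 Ω
  Z3: Z = jωL = j·482.5·0.002 = 0 + j0.9651 Ω
  Z4: Z = jωL = j·482.5·0.01 = 0 + j4.825 Ω
  Z5: Z = 1/(jωC) = -j/(ω·C) = 0 - j11.84 Ω
Step 3 — Bridge requires nodal analysis (the Z5 bridge couples midpoints C and D, so the two paths cannot be reduced to a simple series/parallel combination). Setting node B to ground and injecting 1 A at node A, the 3-node admittance system at A, C, D solves to V_A = Z_AB = 0 + j5.791 Ω = 5.791∠90.0° Ω.

Z = 0 + j5.791 Ω = 5.791∠90.0° Ω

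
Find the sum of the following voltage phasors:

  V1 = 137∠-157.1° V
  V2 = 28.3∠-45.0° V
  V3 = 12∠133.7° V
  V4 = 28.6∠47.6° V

Step 1 — Convert each phasor to rectangular form:
  V1 = 137·(cos(-157.1°) + j·sin(-157.1°)) = -126.2 - j53.31 V
  V2 = 28.3·(cos(-45.0°) + j·sin(-45.0°)) = 20.01 - j20.01 V
  V3 = 12·(cos(133.7°) + j·sin(133.7°)) = -8.291 + j8.676 V
  V4 = 28.6·(cos(47.6°) + j·sin(47.6°)) = 19.29 + j21.12 V
Step 2 — Sum components: V_total = -95.2 - j43.53 V.
Step 3 — Convert to polar: |V_total| = 104.7 V, ∠V_total = -155.4°.

V_total = 104.7∠-155.4° V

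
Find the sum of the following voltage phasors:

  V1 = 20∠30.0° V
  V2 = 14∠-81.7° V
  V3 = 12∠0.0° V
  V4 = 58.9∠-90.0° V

Step 1 — Convert each phasor to rectangular form:
  V1 = 20·(cos(30.0°) + j·sin(30.0°)) = 17.32 + j10 V
  V2 = 14·(cos(-81.7°) + j·sin(-81.7°)) = 2.021 - j13.85 V
  V3 = 12·(cos(0.0°) + j·sin(0.0°)) = 12 V
  V4 = 58.9·(cos(-90.0°) + j·sin(-90.0°)) = 0 - j58.9 V
Step 2 — Sum components: V_total = 31.34 - j62.75 V.
Step 3 — Convert to polar: |V_total| = 70.14 V, ∠V_total = -63.5°.

V_total = 70.14∠-63.5° V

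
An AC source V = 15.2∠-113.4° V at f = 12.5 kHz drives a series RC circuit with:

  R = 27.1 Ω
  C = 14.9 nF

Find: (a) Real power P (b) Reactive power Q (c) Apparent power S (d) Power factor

Step 1 — Angular frequency: ω = 2π·f = 2π·1.25e+04 = 7.854e+04 rad/s.
Step 2 — Component impedances:
  R: Z = R = 27.1 Ω
  C: Z = 1/(jωC) = -j/(ω·C) = 0 - j854.5 Ω
Step 3 — Series combination: Z_total = R + C = 27.1 - j854.5 Ω = 855∠-88.2° Ω.
Step 4 — Source phasor: V = 15.2∠-113.4° V = -6.037 - j13.95 V.
Step 5 — Current: I = V / Z = 0.01608 - j0.007574 A = 0.01778∠-25.2° A.
Step 6 — Complex power: S = V·I* = 0.008566 - j0.2701 VA.
Step 7 — Real power: P = Re(S) = 0.008566 W.
Step 8 — Reactive power: Q = Im(S) = -0.2701 VAR.
Step 9 — Apparent power: |S| = 0.2702 VA.
Step 10 — Power factor: PF = P/|S| = 0.0317 (leading).

(a) P = 0.008566 W  (b) Q = -0.2701 VAR  (c) S = 0.2702 VA  (d) PF = 0.0317 (leading)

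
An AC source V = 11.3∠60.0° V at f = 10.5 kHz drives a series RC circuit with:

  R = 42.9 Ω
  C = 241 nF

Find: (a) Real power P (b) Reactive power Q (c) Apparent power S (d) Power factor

Step 1 — Angular frequency: ω = 2π·f = 2π·1.05e+04 = 6.597e+04 rad/s.
Step 2 — Component impedances:
  R: Z = R = 42.9 Ω
  C: Z = 1/(jωC) = -j/(ω·C) = 0 - j62.89 Ω
Step 3 — Series combination: Z_total = R + C = 42.9 - j62.89 Ω = 76.13∠-55.7° Ω.
Step 4 — Source phasor: V = 11.3∠60.0° V = 5.65 + j9.786 V.
Step 5 — Current: I = V / Z = -0.06437 + j0.1337 A = 0.1484∠115.7° A.
Step 6 — Complex power: S = V·I* = 0.9451 - j1.386 VA.
Step 7 — Real power: P = Re(S) = 0.9451 W.
Step 8 — Reactive power: Q = Im(S) = -1.386 VAR.
Step 9 — Apparent power: |S| = 1.677 VA.
Step 10 — Power factor: PF = P/|S| = 0.5635 (leading).

(a) P = 0.9451 W  (b) Q = -1.386 VAR  (c) S = 1.677 VA  (d) PF = 0.5635 (leading)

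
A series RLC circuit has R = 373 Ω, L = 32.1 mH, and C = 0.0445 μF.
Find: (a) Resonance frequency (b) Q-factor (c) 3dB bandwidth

Step 1 — Resonance condition Im(Z)=0 gives ω₀ = 1/√(LC).
Step 2 — ω₀ = 1/√(0.0321·4.45e-08) = 2.646e+04 rad/s.
Step 3 — f₀ = ω₀/(2π) = 4211 Hz.
Step 4 — Series Q: Q = ω₀L/R = 2.646e+04·0.0321/373 = 2.277.
Step 5 — 3dB bandwidth: Δω = ω₀/Q = 1.162e+04 rad/s; BW = Δω/(2π) = 1849 Hz.

(a) f₀ = 4211 Hz  (b) Q = 2.277  (c) BW = 1849 Hz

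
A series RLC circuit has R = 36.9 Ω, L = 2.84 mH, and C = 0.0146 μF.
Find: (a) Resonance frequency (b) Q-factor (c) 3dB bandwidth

Step 1 — Resonance condition Im(Z)=0 gives ω₀ = 1/√(LC).
Step 2 — ω₀ = 1/√(0.00284·1.46e-08) = 1.553e+05 rad/s.
Step 3 — f₀ = ω₀/(2π) = 2.472e+04 Hz.
Step 4 — Series Q: Q = ω₀L/R = 1.553e+05·0.00284/36.9 = 11.95.
Step 5 — 3dB bandwidth: Δω = ω₀/Q = 1.299e+04 rad/s; BW = Δω/(2π) = 2068 Hz.

(a) f₀ = 2.472e+04 Hz  (b) Q = 11.95  (c) BW = 2068 Hz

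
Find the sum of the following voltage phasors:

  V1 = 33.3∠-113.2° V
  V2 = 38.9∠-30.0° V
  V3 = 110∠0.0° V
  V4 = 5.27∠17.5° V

Step 1 — Convert each phasor to rectangular form:
  V1 = 33.3·(cos(-113.2°) + j·sin(-113.2°)) = -13.12 - j30.61 V
  V2 = 38.9·(cos(-30.0°) + j·sin(-30.0°)) = 33.69 - j19.45 V
  V3 = 110·(cos(0.0°) + j·sin(0.0°)) = 110 V
  V4 = 5.27·(cos(17.5°) + j·sin(17.5°)) = 5.026 + j1.585 V
Step 2 — Sum components: V_total = 135.6 - j48.47 V.
Step 3 — Convert to polar: |V_total| = 144 V, ∠V_total = -19.7°.

V_total = 144∠-19.7° V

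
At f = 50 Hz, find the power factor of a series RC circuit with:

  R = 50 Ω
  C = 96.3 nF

Step 1 — Angular frequency: ω = 2π·f = 2π·50 = 314.2 rad/s.
Step 2 — Component impedances:
  R: Z = R = 50 Ω
  C: Z = 1/(jωC) = -j/(ω·C) = 0 - j3.305e+04 Ω
Step 3 — Series combination: Z_total = R + C = 50 - j3.305e+04 Ω = 3.305e+04∠-89.9° Ω.
Step 4 — Power factor: PF = cos(φ) = Re(Z)/|Z| = 50/3.305e+04 = 0.001513.
Step 5 — Type: Im(Z) = -3.305e+04 ⇒ leading (phase φ = -89.9°).

PF = 0.001513 (leading, φ = -89.9°)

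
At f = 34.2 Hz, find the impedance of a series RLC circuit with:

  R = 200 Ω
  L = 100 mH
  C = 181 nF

Step 1 — Angular frequency: ω = 2π·f = 2π·34.2 = 214.9 rad/s.
Step 2 — Component impedances:
  R: Z = R = 200 Ω
  L: Z = jωL = j·214.9·0.1 = 0 + j21.49 Ω
  C: Z = 1/(jωC) = -j/(ω·C) = 0 - j2.571e+04 Ω
Step 3 — Series combination: Z_total = R + L + C = 200 - j2.569e+04 Ω = 2.569e+04∠-89.6° Ω.

Z = 200 - j2.569e+04 Ω = 2.569e+04∠-89.6° Ω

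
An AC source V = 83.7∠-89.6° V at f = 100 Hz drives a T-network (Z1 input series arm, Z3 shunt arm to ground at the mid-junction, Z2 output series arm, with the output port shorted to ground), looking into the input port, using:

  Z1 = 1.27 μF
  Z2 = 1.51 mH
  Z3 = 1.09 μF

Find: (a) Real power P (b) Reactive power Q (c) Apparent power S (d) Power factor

Step 1 — Angular frequency: ω = 2π·f = 2π·100 = 628.3 rad/s.
Step 2 — Component impedances:
  Z1: Z = 1/(jωC) = -j/(ω·C) = 0 - j1253 Ω
  Z2: Z = jωL = j·628.3·0.00151 = 0 + j0.9488 Ω
  Z3: Z = 1/(jωC) = -j/(ω·C) = 0 - j1460 Ω
Step 3 — With the output port shorted to ground, the output series arm Z2 runs from the junction to ground; the shunt arm Z3 also runs from the junction to ground. They appear in parallel: Z3 || Z2 = 0 + j0.9494 Ω.
Step 4 — Series with input arm Z1: Z_in = Z1 + (Z3 || Z2) = 0 - j1252 Ω = 1252∠-90.0° Ω.
Step 5 — Source phasor: V = 83.7∠-89.6° V = 0.5843 - j83.7 V.
Step 6 — Current: I = V / Z = 0.06684 + j0.0004666 A = 0.06684∠0.4° A.
Step 7 — Complex power: S = V·I* = 0 - j5.595 VA.
Step 8 — Real power: P = Re(S) = 0 W.
Step 9 — Reactive power: Q = Im(S) = -5.595 VAR.
Step 10 — Apparent power: |S| = 5.595 VA.
Step 11 — Power factor: PF = P/|S| = 0 (leading).

(a) P = 0 W  (b) Q = -5.595 VAR  (c) S = 5.595 VA  (d) PF = 0 (leading)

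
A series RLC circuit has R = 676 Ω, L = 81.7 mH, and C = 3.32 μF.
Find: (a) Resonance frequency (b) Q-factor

Step 1 — Resonance condition Im(Z)=0 gives ω₀ = 1/√(LC).
Step 2 — ω₀ = 1/√(0.0817·3.32e-06) = 1920 rad/s.
Step 3 — f₀ = ω₀/(2π) = 305.6 Hz.
Step 4 — Series Q: Q = ω₀L/R = 1920·0.0817/676 = 0.2321.

(a) f₀ = 305.6 Hz  (b) Q = 0.2321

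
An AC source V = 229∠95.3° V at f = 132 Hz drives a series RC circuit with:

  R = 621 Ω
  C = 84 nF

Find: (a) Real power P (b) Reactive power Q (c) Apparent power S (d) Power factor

Step 1 — Angular frequency: ω = 2π·f = 2π·132 = 829.4 rad/s.
Step 2 — Component impedances:
  R: Z = R = 621 Ω
  C: Z = 1/(jωC) = -j/(ω·C) = 0 - j1.435e+04 Ω
Step 3 — Series combination: Z_total = R + C = 621 - j1.435e+04 Ω = 1.437e+04∠-87.5° Ω.
Step 4 — Source phasor: V = 229∠95.3° V = -21.15 + j228 V.
Step 5 — Current: I = V / Z = -0.01592 - j0.0007849 A = 0.01594∠-177.2° A.
Step 6 — Complex power: S = V·I* = 0.1578 - j3.647 VA.
Step 7 — Real power: P = Re(S) = 0.1578 W.
Step 8 — Reactive power: Q = Im(S) = -3.647 VAR.
Step 9 — Apparent power: |S| = 3.65 VA.
Step 10 — Power factor: PF = P/|S| = 0.04322 (leading).

(a) P = 0.1578 W  (b) Q = -3.647 VAR  (c) S = 3.65 VA  (d) PF = 0.04322 (leading)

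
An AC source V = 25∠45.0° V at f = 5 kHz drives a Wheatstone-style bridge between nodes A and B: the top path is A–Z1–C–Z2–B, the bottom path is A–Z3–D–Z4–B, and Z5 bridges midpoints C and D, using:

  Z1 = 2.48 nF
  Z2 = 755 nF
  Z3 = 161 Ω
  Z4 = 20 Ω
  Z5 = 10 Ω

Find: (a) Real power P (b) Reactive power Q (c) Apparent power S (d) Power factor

Step 1 — Angular frequency: ω = 2π·f = 2π·5000 = 3.142e+04 rad/s.
Step 2 — Component impedances:
  Z1: Z = 1/(jωC) = -j/(ω·C) = 0 - j1.284e+04 Ω
  Z2: Z = 1/(jωC) = -j/(ω·C) = 0 - j42.16 Ω
  Z3: Z = R = 161 Ω
  Z4: Z = R = 20 Ω
  Z5: Z = R = 10 Ω
Step 3 — Bridge requires nodal analysis (the Z5 bridge couples midpoints C and D, so the two paths cannot be reduced to a simple series/parallel combination). Setting node B to ground and injecting 1 A at node A, the 3-node admittance system at A, C, D solves to V_A = Z_AB = 176.6 - j8.374 Ω = 176.8∠-2.7° Ω.
Step 4 — Source phasor: V = 25∠45.0° V = 17.68 + j17.68 V.
Step 5 — Current: I = V / Z = 0.09515 + j0.1046 A = 0.1414∠47.7° A.
Step 6 — Complex power: S = V·I* = 3.532 - j0.1675 VA.
Step 7 — Real power: P = Re(S) = 3.532 W.
Step 8 — Reactive power: Q = Im(S) = -0.1675 VAR.
Step 9 — Apparent power: |S| = 3.536 VA.
Step 10 — Power factor: PF = P/|S| = 0.9989 (leading).

(a) P = 3.532 W  (b) Q = -0.1675 VAR  (c) S = 3.536 VA  (d) PF = 0.9989 (leading)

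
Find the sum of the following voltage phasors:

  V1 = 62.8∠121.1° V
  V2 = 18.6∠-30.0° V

Step 1 — Convert each phasor to rectangular form:
  V1 = 62.8·(cos(121.1°) + j·sin(121.1°)) = -32.44 + j53.77 V
  V2 = 18.6·(cos(-30.0°) + j·sin(-30.0°)) = 16.11 - j9.3 V
Step 2 — Sum components: V_total = -16.33 + j44.47 V.
Step 3 — Convert to polar: |V_total| = 47.38 V, ∠V_total = 110.2°.

V_total = 47.38∠110.2° V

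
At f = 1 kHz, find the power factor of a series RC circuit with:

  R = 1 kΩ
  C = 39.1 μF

Step 1 — Angular frequency: ω = 2π·f = 2π·1000 = 6283 rad/s.
Step 2 — Component impedances:
  R: Z = R = 1000 Ω
  C: Z = 1/(jωC) = -j/(ω·C) = 0 - j4.07 Ω
Step 3 — Series combination: Z_total = R + C = 1000 - j4.07 Ω = 1000∠-0.2° Ω.
Step 4 — Power factor: PF = cos(φ) = Re(Z)/|Z| = 1000/1000 = 1.
Step 5 — Type: Im(Z) = -4.07 ⇒ leading (phase φ = -0.2°).

PF = 1 (leading, φ = -0.2°)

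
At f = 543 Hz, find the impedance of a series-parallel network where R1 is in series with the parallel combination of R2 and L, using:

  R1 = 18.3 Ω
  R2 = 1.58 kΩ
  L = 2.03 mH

Step 1 — Angular frequency: ω = 2π·f = 2π·543 = 3412 rad/s.
Step 2 — Component impedances:
  R1: Z = R = 18.3 Ω
  R2: Z = R = 1580 Ω
  L: Z = jωL = j·3412·0.00203 = 0 + j6.926 Ω
Step 3 — Parallel branch: R2 || L = 1/(1/R2 + 1/L) = 0.03036 + j6.926 Ω.
Step 4 — Series with R1: Z_total = R1 + (R2 || L) = 18.33 + j6.926 Ω = 19.6∠20.7° Ω.

Z = 18.33 + j6.926 Ω = 19.6∠20.7° Ω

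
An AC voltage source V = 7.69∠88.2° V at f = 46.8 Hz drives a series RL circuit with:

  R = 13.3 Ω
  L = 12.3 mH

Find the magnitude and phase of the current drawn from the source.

Step 1 — Angular frequency: ω = 2π·f = 2π·46.8 = 294.1 rad/s.
Step 2 — Component impedances:
  R: Z = R = 13.3 Ω
  L: Z = jωL = j·294.1·0.0123 = 0 + j3.617 Ω
Step 3 — Series combination: Z_total = R + L = 13.3 + j3.617 Ω = 13.78∠15.2° Ω.
Step 4 — Source phasor: V = 7.69∠88.2° V = 0.2415 + j7.686 V.
Step 5 — Ohm's law: I = V / Z_total = (0.2415 + j7.686) / (13.3 + j3.617) = 0.1632 + j0.5335 A.
Step 6 — Convert to polar: |I| = 0.5579 A, ∠I = 73.0°.

I = 0.5579∠73.0° A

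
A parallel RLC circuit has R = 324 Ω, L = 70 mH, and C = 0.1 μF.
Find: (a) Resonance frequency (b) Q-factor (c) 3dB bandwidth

Step 1 — Resonance: ω₀ = 1/√(LC) = 1/√(0.07·1e-07) = 1.195e+04 rad/s.
Step 2 — f₀ = ω₀/(2π) = 1902 Hz.
Step 3 — Parallel Q: Q = R/(ω₀L) = 324/(1.195e+04·0.07) = 0.3873.
Step 4 — Bandwidth: Δω = ω₀/Q = 3.086e+04 rad/s; BW = Δω/(2π) = 4912 Hz.

(a) f₀ = 1902 Hz  (b) Q = 0.3873  (c) BW = 4912 Hz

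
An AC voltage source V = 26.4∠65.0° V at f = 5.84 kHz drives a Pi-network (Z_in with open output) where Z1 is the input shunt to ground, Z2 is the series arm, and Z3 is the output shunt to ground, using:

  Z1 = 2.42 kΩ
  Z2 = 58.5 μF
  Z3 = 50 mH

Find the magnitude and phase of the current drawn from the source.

Step 1 — Angular frequency: ω = 2π·f = 2π·5840 = 3.669e+04 rad/s.
Step 2 — Component impedances:
  Z1: Z = R = 2420 Ω
  Z2: Z = 1/(jωC) = -j/(ω·C) = 0 - j0.4659 Ω
  Z3: Z = jωL = j·3.669e+04·0.05 = 0 + j1835 Ω
Step 3 — With open output, the series arm Z2 and the output shunt Z3 appear in series to ground: Z2 + Z3 = 0 + j1834 Ω.
Step 4 — Parallel with input shunt Z1: Z_in = Z1 || (Z2 + Z3) = 883 + j1165 Ω = 1462∠52.8° Ω.
Step 5 — Source phasor: V = 26.4∠65.0° V = 11.16 + j23.93 V.
Step 6 — Ohm's law: I = V / Z_total = (11.16 + j23.93) / (883 + j1165) = 0.01765 + j0.003804 A.
Step 7 — Convert to polar: |I| = 0.01806 A, ∠I = 12.2°.

I = 0.01806∠12.2° A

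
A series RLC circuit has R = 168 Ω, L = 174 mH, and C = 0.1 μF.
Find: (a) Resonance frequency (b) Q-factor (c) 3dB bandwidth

Step 1 — Resonance condition Im(Z)=0 gives ω₀ = 1/√(LC).
Step 2 — ω₀ = 1/√(0.174·1e-07) = 7581 rad/s.
Step 3 — f₀ = ω₀/(2π) = 1207 Hz.
Step 4 — Series Q: Q = ω₀L/R = 7581·0.174/168 = 7.852.
Step 5 — 3dB bandwidth: Δω = ω₀/Q = 965.5 rad/s; BW = Δω/(2π) = 153.7 Hz.

(a) f₀ = 1207 Hz  (b) Q = 7.852  (c) BW = 153.7 Hz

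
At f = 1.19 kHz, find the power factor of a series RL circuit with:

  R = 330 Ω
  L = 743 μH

Step 1 — Angular frequency: ω = 2π·f = 2π·1190 = 7477 rad/s.
Step 2 — Component impedances:
  R: Z = R = 330 Ω
  L: Z = jωL = j·7477·0.000743 = 0 + j5.555 Ω
Step 3 — Series combination: Z_total = R + L = 330 + j5.555 Ω = 330∠1.0° Ω.
Step 4 — Power factor: PF = cos(φ) = Re(Z)/|Z| = 330/330.047 = 0.9999.
Step 5 — Type: Im(Z) = 5.555 ⇒ lagging (phase φ = 1.0°).

PF = 0.9999 (lagging, φ = 1.0°)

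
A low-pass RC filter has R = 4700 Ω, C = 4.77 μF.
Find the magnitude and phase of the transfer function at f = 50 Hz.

Step 1 — Angular frequency: ω = 2π·50 = 314.2 rad/s.
Step 2 — Transfer function: H(jω) = 1/(1 + jωRC).
Step 3 — Denominator: 1 + jωRC = 1 + j·314.2·4700·4.77e-06 = 1 + j7.043.
Step 4 — H = 0.01976 - j0.1392.
Step 5 — Magnitude: |H| = 0.1406 (-17.0 dB); phase: φ = -81.9°.

|H| = 0.1406 (-17.0 dB), φ = -81.9°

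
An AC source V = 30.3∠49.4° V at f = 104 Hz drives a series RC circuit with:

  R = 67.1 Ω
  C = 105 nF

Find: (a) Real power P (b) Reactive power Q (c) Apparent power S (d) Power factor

Step 1 — Angular frequency: ω = 2π·f = 2π·104 = 653.5 rad/s.
Step 2 — Component impedances:
  R: Z = R = 67.1 Ω
  C: Z = 1/(jωC) = -j/(ω·C) = 0 - j1.457e+04 Ω
Step 3 — Series combination: Z_total = R + C = 67.1 - j1.457e+04 Ω = 1.457e+04∠-89.7° Ω.
Step 4 — Source phasor: V = 30.3∠49.4° V = 19.72 + j23.01 V.
Step 5 — Current: I = V / Z = -0.001572 + j0.00136 A = 0.002079∠139.1° A.
Step 6 — Complex power: S = V·I* = 0.00029 - j0.06299 VA.
Step 7 — Real power: P = Re(S) = 0.00029 W.
Step 8 — Reactive power: Q = Im(S) = -0.06299 VAR.
Step 9 — Apparent power: |S| = 0.06299 VA.
Step 10 — Power factor: PF = P/|S| = 0.004604 (leading).

(a) P = 0.00029 W  (b) Q = -0.06299 VAR  (c) S = 0.06299 VA  (d) PF = 0.004604 (leading)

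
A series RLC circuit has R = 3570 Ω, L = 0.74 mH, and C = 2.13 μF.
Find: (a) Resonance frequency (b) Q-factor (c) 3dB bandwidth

Step 1 — Resonance: ω₀ = 1/√(LC) = 1/√(0.00074·2.13e-06) = 2.519e+04 rad/s.
Step 2 — f₀ = ω₀/(2π) = 4009 Hz.
Step 3 — Series Q: Q = ω₀L/R = 2.519e+04·0.00074/3570 = 0.005221.
Step 4 — Bandwidth: Δω = ω₀/Q = 4.824e+06 rad/s; BW = Δω/(2π) = 7.678e+05 Hz.

(a) f₀ = 4009 Hz  (b) Q = 0.005221  (c) BW = 7.678e+05 Hz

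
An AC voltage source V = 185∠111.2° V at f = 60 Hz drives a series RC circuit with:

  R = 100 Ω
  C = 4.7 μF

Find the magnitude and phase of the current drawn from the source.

Step 1 — Angular frequency: ω = 2π·f = 2π·60 = 377 rad/s.
Step 2 — Component impedances:
  R: Z = R = 100 Ω
  C: Z = 1/(jωC) = -j/(ω·C) = 0 - j564.4 Ω
Step 3 — Series combination: Z_total = R + C = 100 - j564.4 Ω = 573.2∠-80.0° Ω.
Step 4 — Source phasor: V = 185∠111.2° V = -66.9 + j172.5 V.
Step 5 — Ohm's law: I = V / Z_total = (-66.9 + j172.5) / (100 - j564.4) = -0.3167 - j0.06243 A.
Step 6 — Convert to polar: |I| = 0.3228 A, ∠I = -168.8°.

I = 0.3228∠-168.8° A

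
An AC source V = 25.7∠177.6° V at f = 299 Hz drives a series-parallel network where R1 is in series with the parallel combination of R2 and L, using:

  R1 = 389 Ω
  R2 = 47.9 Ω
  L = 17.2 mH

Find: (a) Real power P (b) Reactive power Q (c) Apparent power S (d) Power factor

Step 1 — Angular frequency: ω = 2π·f = 2π·299 = 1879 rad/s.
Step 2 — Component impedances:
  R1: Z = R = 389 Ω
  R2: Z = R = 47.9 Ω
  L: Z = jωL = j·1879·0.0172 = 0 + j32.31 Ω
Step 3 — Parallel branch: R2 || L = 1/(1/R2 + 1/L) = 14.98 + j22.21 Ω.
Step 4 — Series with R1: Z_total = R1 + (R2 || L) = 404 + j22.21 Ω = 404.6∠3.1° Ω.
Step 5 — Source phasor: V = 25.7∠177.6° V = -25.68 + j1.076 V.
Step 6 — Current: I = V / Z = -0.06322 + j0.006139 A = 0.06352∠174.5° A.
Step 7 — Complex power: S = V·I* = 1.63 + j0.0896 VA.
Step 8 — Real power: P = Re(S) = 1.63 W.
Step 9 — Reactive power: Q = Im(S) = 0.0896 VAR.
Step 10 — Apparent power: |S| = 1.632 VA.
Step 11 — Power factor: PF = P/|S| = 0.9985 (lagging).

(a) P = 1.63 W  (b) Q = 0.0896 VAR  (c) S = 1.632 VA  (d) PF = 0.9985 (lagging)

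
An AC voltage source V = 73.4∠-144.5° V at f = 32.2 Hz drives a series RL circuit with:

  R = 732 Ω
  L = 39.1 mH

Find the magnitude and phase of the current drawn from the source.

Step 1 — Angular frequency: ω = 2π·f = 2π·32.2 = 202.3 rad/s.
Step 2 — Component impedances:
  R: Z = R = 732 Ω
  L: Z = jωL = j·202.3·0.0391 = 0 + j7.911 Ω
Step 3 — Series combination: Z_total = R + L = 732 + j7.911 Ω = 732∠0.6° Ω.
Step 4 — Source phasor: V = 73.4∠-144.5° V = -59.76 - j42.62 V.
Step 5 — Ohm's law: I = V / Z_total = (-59.76 - j42.62) / (732 + j7.911) = -0.08225 - j0.05734 A.
Step 6 — Convert to polar: |I| = 0.1003 A, ∠I = -145.1°.

I = 0.1003∠-145.1° A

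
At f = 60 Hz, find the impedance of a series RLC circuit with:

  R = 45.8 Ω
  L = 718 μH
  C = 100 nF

Step 1 — Angular frequency: ω = 2π·f = 2π·60 = 377 rad/s.
Step 2 — Component impedances:
  R: Z = R = 45.8 Ω
  L: Z = jωL = j·377·0.000718 = 0 + j0.2707 Ω
  C: Z = 1/(jωC) = -j/(ω·C) = 0 - j2.653e+04 Ω
Step 3 — Series combination: Z_total = R + L + C = 45.8 - j2.653e+04 Ω = 2.653e+04∠-89.9° Ω.

Z = 45.8 - j2.653e+04 Ω = 2.653e+04∠-89.9° Ω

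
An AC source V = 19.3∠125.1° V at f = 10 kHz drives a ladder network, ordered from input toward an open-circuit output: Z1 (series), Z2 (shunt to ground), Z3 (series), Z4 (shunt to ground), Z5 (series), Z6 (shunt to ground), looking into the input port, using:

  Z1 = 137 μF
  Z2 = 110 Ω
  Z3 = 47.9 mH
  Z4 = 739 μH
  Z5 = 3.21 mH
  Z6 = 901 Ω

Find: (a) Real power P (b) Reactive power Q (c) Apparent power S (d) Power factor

Step 1 — Angular frequency: ω = 2π·f = 2π·1e+04 = 6.283e+04 rad/s.
Step 2 — Component impedances:
  Z1: Z = 1/(jωC) = -j/(ω·C) = 0 - j0.1162 Ω
  Z2: Z = R = 110 Ω
  Z3: Z = jωL = j·6.283e+04·0.0479 = 0 + j3010 Ω
  Z4: Z = jωL = j·6.283e+04·0.000739 = 0 + j46.43 Ω
  Z5: Z = jωL = j·6.283e+04·0.00321 = 0 + j201.7 Ω
  Z6: Z = R = 901 Ω
Step 3 — Ladder network (open output): work backward from the far end, alternating series and parallel combinations. Z_in = 109.9 + j3.839 Ω = 109.9∠2.0° Ω.
Step 4 — Source phasor: V = 19.3∠125.1° V = -11.1 + j15.79 V.
Step 5 — Current: I = V / Z = -0.09588 + j0.1471 A = 0.1756∠123.1° A.
Step 6 — Complex power: S = V·I* = 3.387 + j0.1183 VA.
Step 7 — Real power: P = Re(S) = 3.387 W.
Step 8 — Reactive power: Q = Im(S) = 0.1183 VAR.
Step 9 — Apparent power: |S| = 3.389 VA.
Step 10 — Power factor: PF = P/|S| = 0.9994 (lagging).

(a) P = 3.387 W  (b) Q = 0.1183 VAR  (c) S = 3.389 VA  (d) PF = 0.9994 (lagging)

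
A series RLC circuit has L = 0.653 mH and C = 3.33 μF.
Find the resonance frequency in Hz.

Step 1 — Resonance condition Im(Z)=0 gives ω₀ = 1/√(LC).
Step 2 — ω₀ = 1/√(0.000653·3.33e-06) = 2.144e+04 rad/s.
Step 3 — f₀ = ω₀/(2π) = 3413 Hz.

f₀ = 3413 Hz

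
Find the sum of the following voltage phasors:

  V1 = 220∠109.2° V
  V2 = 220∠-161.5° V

Step 1 — Convert each phasor to rectangular form:
  V1 = 220·(cos(109.2°) + j·sin(109.2°)) = -72.35 + j207.8 V
  V2 = 220·(cos(-161.5°) + j·sin(-161.5°)) = -208.6 - j69.81 V
Step 2 — Sum components: V_total = -281 + j138 V.
Step 3 — Convert to polar: |V_total| = 313 V, ∠V_total = 153.8°.

V_total = 313∠153.8° V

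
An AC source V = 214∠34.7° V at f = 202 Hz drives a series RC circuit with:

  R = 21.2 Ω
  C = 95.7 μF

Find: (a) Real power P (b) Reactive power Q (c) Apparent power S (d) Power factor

Step 1 — Angular frequency: ω = 2π·f = 2π·202 = 1269 rad/s.
Step 2 — Component impedances:
  R: Z = R = 21.2 Ω
  C: Z = 1/(jωC) = -j/(ω·C) = 0 - j8.233 Ω
Step 3 — Series combination: Z_total = R + C = 21.2 - j8.233 Ω = 22.74∠-21.2° Ω.
Step 4 — Source phasor: V = 214∠34.7° V = 175.9 + j121.8 V.
Step 5 — Current: I = V / Z = 5.272 + j7.794 A = 9.41∠55.9° A.
Step 6 — Complex power: S = V·I* = 1877 - j729 VA.
Step 7 — Real power: P = Re(S) = 1877 W.
Step 8 — Reactive power: Q = Im(S) = -729 VAR.
Step 9 — Apparent power: |S| = 2014 VA.
Step 10 — Power factor: PF = P/|S| = 0.9322 (leading).

(a) P = 1877 W  (b) Q = -729 VAR  (c) S = 2014 VA  (d) PF = 0.9322 (leading)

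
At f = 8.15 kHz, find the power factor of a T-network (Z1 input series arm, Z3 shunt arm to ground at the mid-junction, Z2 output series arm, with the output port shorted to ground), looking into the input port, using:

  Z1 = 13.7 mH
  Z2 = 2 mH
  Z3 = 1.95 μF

Step 1 — Angular frequency: ω = 2π·f = 2π·8150 = 5.121e+04 rad/s.
Step 2 — Component impedances:
  Z1: Z = jωL = j·5.121e+04·0.0137 = 0 + j701.5 Ω
  Z2: Z = jωL = j·5.121e+04·0.002 = 0 + j102.4 Ω
  Z3: Z = 1/(jωC) = -j/(ω·C) = 0 - j10.01 Ω
Step 3 — With the output port shorted to ground, the output series arm Z2 runs from the junction to ground; the shunt arm Z3 also runs from the junction to ground. They appear in parallel: Z3 || Z2 = 0 - j11.1 Ω.
Step 4 — Series with input arm Z1: Z_in = Z1 + (Z3 || Z2) = 0 + j690.4 Ω = 690.4∠90.0° Ω.
Step 5 — Power factor: PF = cos(φ) = Re(Z)/|Z| = 0/690.4 = 0.
Step 6 — Type: Im(Z) = 690.4 ⇒ lagging (phase φ = 90.0°).

PF = 0 (lagging, φ = 90.0°)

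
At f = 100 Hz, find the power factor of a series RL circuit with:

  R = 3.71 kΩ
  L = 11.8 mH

Step 1 — Angular frequency: ω = 2π·f = 2π·100 = 628.3 rad/s.
Step 2 — Component impedances:
  R: Z = R = 3710 Ω
  L: Z = jωL = j·628.3·0.0118 = 0 + j7.414 Ω
Step 3 — Series combination: Z_total = R + L = 3710 + j7.414 Ω = 3710∠0.1° Ω.
Step 4 — Power factor: PF = cos(φ) = Re(Z)/|Z| = 3710/3710 = 1.
Step 5 — Type: Im(Z) = 7.414 ⇒ lagging (phase φ = 0.1°).

PF = 1 (lagging, φ = 0.1°)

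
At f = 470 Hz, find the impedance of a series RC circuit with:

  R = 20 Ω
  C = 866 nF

Step 1 — Angular frequency: ω = 2π·f = 2π·470 = 2953 rad/s.
Step 2 — Component impedances:
  R: Z = R = 20 Ω
  C: Z = 1/(jωC) = -j/(ω·C) = 0 - j391 Ω
Step 3 — Series combination: Z_total = R + C = 20 - j391 Ω = 391.5∠-87.1° Ω.

Z = 20 - j391 Ω = 391.5∠-87.1° Ω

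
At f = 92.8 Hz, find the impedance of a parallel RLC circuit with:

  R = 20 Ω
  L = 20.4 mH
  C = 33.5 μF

Step 1 — Angular frequency: ω = 2π·f = 2π·92.8 = 583.1 rad/s.
Step 2 — Component impedances:
  R: Z = R = 20 Ω
  L: Z = jωL = j·583.1·0.0204 = 0 + j11.89 Ω
  C: Z = 1/(jωC) = -j/(ω·C) = 0 - j51.19 Ω
Step 3 — Parallel combination: 1/Z_total = 1/R + 1/L + 1/C; Z_total = 7.502 + j9.683 Ω = 12.25∠52.2° Ω.

Z = 7.502 + j9.683 Ω = 12.25∠52.2° Ω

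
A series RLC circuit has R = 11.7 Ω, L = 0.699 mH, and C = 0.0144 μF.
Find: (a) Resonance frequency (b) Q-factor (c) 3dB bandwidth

Step 1 — Resonance: ω₀ = 1/√(LC) = 1/√(0.000699·1.44e-08) = 3.152e+05 rad/s.
Step 2 — f₀ = ω₀/(2π) = 5.016e+04 Hz.
Step 3 — Series Q: Q = ω₀L/R = 3.152e+05·0.000699/11.7 = 18.83.
Step 4 — Bandwidth: Δω = ω₀/Q = 1.674e+04 rad/s; BW = Δω/(2π) = 2664 Hz.

(a) f₀ = 5.016e+04 Hz  (b) Q = 18.83  (c) BW = 2664 Hz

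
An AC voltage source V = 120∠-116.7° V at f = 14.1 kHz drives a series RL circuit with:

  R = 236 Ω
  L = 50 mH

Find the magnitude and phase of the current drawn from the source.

Step 1 — Angular frequency: ω = 2π·f = 2π·1.41e+04 = 8.859e+04 rad/s.
Step 2 — Component impedances:
  R: Z = R = 236 Ω
  L: Z = jωL = j·8.859e+04·0.05 = 0 + j4430 Ω
Step 3 — Series combination: Z_total = R + L = 236 + j4430 Ω = 4436∠87.0° Ω.
Step 4 — Source phasor: V = 120∠-116.7° V = -53.92 - j107.2 V.
Step 5 — Ohm's law: I = V / Z_total = (-53.92 - j107.2) / (236 + j4430) = -0.02478 + j0.01085 A.
Step 6 — Convert to polar: |I| = 0.02705 A, ∠I = 156.3°.

I = 0.02705∠156.3° A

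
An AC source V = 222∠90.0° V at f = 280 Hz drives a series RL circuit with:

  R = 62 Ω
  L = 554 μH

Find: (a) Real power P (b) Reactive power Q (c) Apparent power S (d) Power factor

Step 1 — Angular frequency: ω = 2π·f = 2π·280 = 1759 rad/s.
Step 2 — Component impedances:
  R: Z = R = 62 Ω
  L: Z = jωL = j·1759·0.000554 = 0 + j0.9746 Ω
Step 3 — Series combination: Z_total = R + L = 62 + j0.9746 Ω = 62.01∠0.9° Ω.
Step 4 — Source phasor: V = 222∠90.0° V = 0 + j222 V.
Step 5 — Current: I = V / Z = 0.05627 + j3.58 A = 3.58∠89.1° A.
Step 6 — Complex power: S = V·I* = 794.7 + j12.49 VA.
Step 7 — Real power: P = Re(S) = 794.7 W.
Step 8 — Reactive power: Q = Im(S) = 12.49 VAR.
Step 9 — Apparent power: |S| = 794.8 VA.
Step 10 — Power factor: PF = P/|S| = 0.9999 (lagging).

(a) P = 794.7 W  (b) Q = 12.49 VAR  (c) S = 794.8 VA  (d) PF = 0.9999 (lagging)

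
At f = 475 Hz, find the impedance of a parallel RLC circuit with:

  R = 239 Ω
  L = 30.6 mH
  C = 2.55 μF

Step 1 — Angular frequency: ω = 2π·f = 2π·475 = 2985 rad/s.
Step 2 — Component impedances:
  R: Z = R = 239 Ω
  L: Z = jωL = j·2985·0.0306 = 0 + j91.33 Ω
  C: Z = 1/(jωC) = -j/(ω·C) = 0 - j131.4 Ω
Step 3 — Parallel combination: 1/Z_total = 1/R + 1/L + 1/C; Z_total = 146 + j116.5 Ω = 186.8∠38.6° Ω.

Z = 146 + j116.5 Ω = 186.8∠38.6° Ω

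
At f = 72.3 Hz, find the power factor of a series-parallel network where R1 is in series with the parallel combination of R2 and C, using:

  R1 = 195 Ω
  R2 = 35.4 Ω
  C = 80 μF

Step 1 — Angular frequency: ω = 2π·f = 2π·72.3 = 454.3 rad/s.
Step 2 — Component impedances:
  R1: Z = R = 195 Ω
  R2: Z = R = 35.4 Ω
  C: Z = 1/(jωC) = -j/(ω·C) = 0 - j27.52 Ω
Step 3 — Parallel branch: R2 || C = 1/(1/R2 + 1/C) = 13.33 - j17.15 Ω.
Step 4 — Series with R1: Z_total = R1 + (R2 || C) = 208.3 - j17.15 Ω = 209∠-4.7° Ω.
Step 5 — Power factor: PF = cos(φ) = Re(Z)/|Z| = 208.33/209.04 = 0.9966.
Step 6 — Type: Im(Z) = -17.15 ⇒ leading (phase φ = -4.7°).

PF = 0.9966 (leading, φ = -4.7°)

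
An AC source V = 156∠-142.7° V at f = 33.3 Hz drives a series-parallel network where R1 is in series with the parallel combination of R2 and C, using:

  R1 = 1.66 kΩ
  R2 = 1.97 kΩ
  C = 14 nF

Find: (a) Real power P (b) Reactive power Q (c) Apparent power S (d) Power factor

Step 1 — Angular frequency: ω = 2π·f = 2π·33.3 = 209.2 rad/s.
Step 2 — Component impedances:
  R1: Z = R = 1660 Ω
  R2: Z = R = 1970 Ω
  C: Z = 1/(jωC) = -j/(ω·C) = 0 - j3.414e+05 Ω
Step 3 — Parallel branch: R2 || C = 1/(1/R2 + 1/C) = 1970 - j11.37 Ω.
Step 4 — Series with R1: Z_total = R1 + (R2 || C) = 3630 - j11.37 Ω = 3630∠-0.2° Ω.
Step 5 — Source phasor: V = 156∠-142.7° V = -124.1 - j94.53 V.
Step 6 — Current: I = V / Z = -0.0341 - j0.02615 A = 0.04298∠-142.5° A.
Step 7 — Complex power: S = V·I* = 6.704 - j0.021 VA.
Step 8 — Real power: P = Re(S) = 6.704 W.
Step 9 — Reactive power: Q = Im(S) = -0.021 VAR.
Step 10 — Apparent power: |S| = 6.704 VA.
Step 11 — Power factor: PF = P/|S| = 1 (leading).

(a) P = 6.704 W  (b) Q = -0.021 VAR  (c) S = 6.704 VA  (d) PF = 1 (leading)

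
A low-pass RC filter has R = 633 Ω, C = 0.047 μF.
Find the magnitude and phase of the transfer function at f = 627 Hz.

Step 1 — Angular frequency: ω = 2π·627 = 3940 rad/s.
Step 2 — Transfer function: H(jω) = 1/(1 + jωRC).
Step 3 — Denominator: 1 + jωRC = 1 + j·3940·633·4.7e-08 = 1 + j0.1172.
Step 4 — H = 0.9864 - j0.1156.
Step 5 — Magnitude: |H| = 0.9932 (-0.1 dB); phase: φ = -6.7°.

|H| = 0.9932 (-0.1 dB), φ = -6.7°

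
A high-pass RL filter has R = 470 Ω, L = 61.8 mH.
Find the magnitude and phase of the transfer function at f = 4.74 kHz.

Step 1 — Angular frequency: ω = 2π·4740 = 2.978e+04 rad/s.
Step 2 — Transfer function: H(jω) = jωL/(R + jωL).
Step 3 — Numerator jωL = j·1841; denominator R + jωL = 470 + j1841.
Step 4 — H = 0.9388 + j0.2397.
Step 5 — Magnitude: |H| = 0.9689 (-0.3 dB); phase: φ = 14.3°.

|H| = 0.9689 (-0.3 dB), φ = 14.3°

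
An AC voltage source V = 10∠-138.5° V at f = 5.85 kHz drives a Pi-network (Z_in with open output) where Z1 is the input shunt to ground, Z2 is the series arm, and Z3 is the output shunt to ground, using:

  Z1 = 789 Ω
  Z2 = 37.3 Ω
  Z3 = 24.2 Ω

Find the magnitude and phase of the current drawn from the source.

Step 1 — Angular frequency: ω = 2π·f = 2π·5850 = 3.676e+04 rad/s.
Step 2 — Component impedances:
  Z1: Z = R = 789 Ω
  Z2: Z = R = 37.3 Ω
  Z3: Z = R = 24.2 Ω
Step 3 — With open output, the series arm Z2 and the output shunt Z3 appear in series to ground: Z2 + Z3 = 61.5 Ω.
Step 4 — Parallel with input shunt Z1: Z_in = Z1 || (Z2 + Z3) = 57.05 Ω = 57.05∠0.0° Ω.
Step 5 — Source phasor: V = 10∠-138.5° V = -7.49 - j6.626 V.
Step 6 — Ohm's law: I = V / Z_total = (-7.49 - j6.626) / (57.05) = -0.1313 - j0.1161 A.
Step 7 — Convert to polar: |I| = 0.1753 A, ∠I = -138.5°.

I = 0.1753∠-138.5° A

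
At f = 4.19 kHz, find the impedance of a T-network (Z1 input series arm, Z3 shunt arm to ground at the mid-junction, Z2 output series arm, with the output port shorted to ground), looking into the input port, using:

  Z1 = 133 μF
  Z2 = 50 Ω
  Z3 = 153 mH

Step 1 — Angular frequency: ω = 2π·f = 2π·4190 = 2.633e+04 rad/s.
Step 2 — Component impedances:
  Z1: Z = 1/(jωC) = -j/(ω·C) = 0 - j0.2856 Ω
  Z2: Z = R = 50 Ω
  Z3: Z = jωL = j·2.633e+04·0.153 = 0 + j4028 Ω
Step 3 — With the output port shorted to ground, the output series arm Z2 runs from the junction to ground; the shunt arm Z3 also runs from the junction to ground. They appear in parallel: Z3 || Z2 = 49.99 + j0.6206 Ω.
Step 4 — Series with input arm Z1: Z_in = Z1 + (Z3 || Z2) = 49.99 + j0.335 Ω = 49.99∠0.4° Ω.

Z = 49.99 + j0.335 Ω = 49.99∠0.4° Ω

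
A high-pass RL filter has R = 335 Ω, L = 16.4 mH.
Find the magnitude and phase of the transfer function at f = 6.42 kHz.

Step 1 — Angular frequency: ω = 2π·6420 = 4.034e+04 rad/s.
Step 2 — Transfer function: H(jω) = jωL/(R + jωL).
Step 3 — Numerator jωL = j·661.5; denominator R + jωL = 335 + j661.5.
Step 4 — H = 0.7959 + j0.403.
Step 5 — Magnitude: |H| = 0.8921 (-1.0 dB); phase: φ = 26.9°.

|H| = 0.8921 (-1.0 dB), φ = 26.9°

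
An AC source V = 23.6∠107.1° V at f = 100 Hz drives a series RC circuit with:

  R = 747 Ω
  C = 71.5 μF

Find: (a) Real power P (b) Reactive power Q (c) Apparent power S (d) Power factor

Step 1 — Angular frequency: ω = 2π·f = 2π·100 = 628.3 rad/s.
Step 2 — Component impedances:
  R: Z = R = 747 Ω
  C: Z = 1/(jωC) = -j/(ω·C) = 0 - j22.26 Ω
Step 3 — Series combination: Z_total = R + C = 747 - j22.26 Ω = 747.3∠-1.7° Ω.
Step 4 — Source phasor: V = 23.6∠107.1° V = -6.939 + j22.56 V.
Step 5 — Current: I = V / Z = -0.01018 + j0.02989 A = 0.03158∠108.8° A.
Step 6 — Complex power: S = V·I* = 0.7449 - j0.0222 VA.
Step 7 — Real power: P = Re(S) = 0.7449 W.
Step 8 — Reactive power: Q = Im(S) = -0.0222 VAR.
Step 9 — Apparent power: |S| = 0.7453 VA.
Step 10 — Power factor: PF = P/|S| = 0.9996 (leading).

(a) P = 0.7449 W  (b) Q = -0.0222 VAR  (c) S = 0.7453 VA  (d) PF = 0.9996 (leading)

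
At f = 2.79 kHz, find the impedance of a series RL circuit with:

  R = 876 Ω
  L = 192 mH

Step 1 — Angular frequency: ω = 2π·f = 2π·2790 = 1.753e+04 rad/s.
Step 2 — Component impedances:
  R: Z = R = 876 Ω
  L: Z = jωL = j·1.753e+04·0.192 = 0 + j3366 Ω
Step 3 — Series combination: Z_total = R + L = 876 + j3366 Ω = 3478∠75.4° Ω.

Z = 876 + j3366 Ω = 3478∠75.4° Ω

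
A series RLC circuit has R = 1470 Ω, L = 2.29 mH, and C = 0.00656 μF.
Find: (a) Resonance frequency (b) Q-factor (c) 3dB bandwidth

Step 1 — Resonance condition Im(Z)=0 gives ω₀ = 1/√(LC).
Step 2 — ω₀ = 1/√(0.00229·6.56e-09) = 2.58e+05 rad/s.
Step 3 — f₀ = ω₀/(2π) = 4.106e+04 Hz.
Step 4 — Series Q: Q = ω₀L/R = 2.58e+05·0.00229/1470 = 0.4019.
Step 5 — 3dB bandwidth: Δω = ω₀/Q = 6.419e+05 rad/s; BW = Δω/(2π) = 1.022e+05 Hz.

(a) f₀ = 4.106e+04 Hz  (b) Q = 0.4019  (c) BW = 1.022e+05 Hz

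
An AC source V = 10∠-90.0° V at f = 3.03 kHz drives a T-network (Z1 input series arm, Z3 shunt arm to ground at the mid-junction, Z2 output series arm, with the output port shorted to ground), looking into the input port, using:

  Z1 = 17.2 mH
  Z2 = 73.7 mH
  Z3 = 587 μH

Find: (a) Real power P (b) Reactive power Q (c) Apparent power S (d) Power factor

Step 1 — Angular frequency: ω = 2π·f = 2π·3030 = 1.904e+04 rad/s.
Step 2 — Component impedances:
  Z1: Z = jωL = j·1.904e+04·0.0172 = 0 + j327.5 Ω
  Z2: Z = jωL = j·1.904e+04·0.0737 = 0 + j1403 Ω
  Z3: Z = jωL = j·1.904e+04·0.000587 = 0 + j11.18 Ω
Step 3 — With the output port shorted to ground, the output series arm Z2 runs from the junction to ground; the shunt arm Z3 also runs from the junction to ground. They appear in parallel: Z3 || Z2 = 0 + j11.09 Ω.
Step 4 — Series with input arm Z1: Z_in = Z1 + (Z3 || Z2) = 0 + j338.5 Ω = 338.5∠90.0° Ω.
Step 5 — Source phasor: V = 10∠-90.0° V = 0 - j10 V.
Step 6 — Current: I = V / Z = -0.02954 A = 0.02954∠-180.0° A.
Step 7 — Complex power: S = V·I* = 0 + j0.2954 VA.
Step 8 — Real power: P = Re(S) = 0 W.
Step 9 — Reactive power: Q = Im(S) = 0.2954 VAR.
Step 10 — Apparent power: |S| = 0.2954 VA.
Step 11 — Power factor: PF = P/|S| = 0 (lagging).

(a) P = 0 W  (b) Q = 0.2954 VAR  (c) S = 0.2954 VA  (d) PF = 0 (lagging)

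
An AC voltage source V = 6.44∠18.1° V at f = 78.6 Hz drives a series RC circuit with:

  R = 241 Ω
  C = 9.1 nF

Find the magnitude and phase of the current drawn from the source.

Step 1 — Angular frequency: ω = 2π·f = 2π·78.6 = 493.9 rad/s.
Step 2 — Component impedances:
  R: Z = R = 241 Ω
  C: Z = 1/(jωC) = -j/(ω·C) = 0 - j2.225e+05 Ω
Step 3 — Series combination: Z_total = R + C = 241 - j2.225e+05 Ω = 2.225e+05∠-89.9° Ω.
Step 4 — Source phasor: V = 6.44∠18.1° V = 6.121 + j2.001 V.
Step 5 — Ohm's law: I = V / Z_total = (6.121 + j2.001) / (241 - j2.225e+05) = -8.962e-06 + j2.752e-05 A.
Step 6 — Convert to polar: |I| = 2.894e-05 A, ∠I = 108.0°.

I = 2.894e-05∠108.0° A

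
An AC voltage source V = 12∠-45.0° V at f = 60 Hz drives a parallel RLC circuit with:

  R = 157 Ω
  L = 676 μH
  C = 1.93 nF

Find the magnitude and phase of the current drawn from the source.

Step 1 — Angular frequency: ω = 2π·f = 2π·60 = 377 rad/s.
Step 2 — Component impedances:
  R: Z = R = 157 Ω
  L: Z = jωL = j·377·0.000676 = 0 + j0.2548 Ω
  C: Z = 1/(jωC) = -j/(ω·C) = 0 - j1.374e+06 Ω
Step 3 — Parallel combination: 1/Z_total = 1/R + 1/L + 1/C; Z_total = 0.0004137 + j0.2548 Ω = 0.2548∠89.9° Ω.
Step 4 — Source phasor: V = 12∠-45.0° V = 8.485 - j8.485 V.
Step 5 — Ohm's law: I = V / Z_total = (8.485 - j8.485) / (0.0004137 + j0.2548) = -33.24 - j33.35 A.
Step 6 — Convert to polar: |I| = 47.09 A, ∠I = -134.9°.

I = 47.09∠-134.9° A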